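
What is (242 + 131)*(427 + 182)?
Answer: 227157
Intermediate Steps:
(242 + 131)*(427 + 182) = 373*609 = 227157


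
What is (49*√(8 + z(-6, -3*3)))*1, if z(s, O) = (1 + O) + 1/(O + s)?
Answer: 49*I*√15/15 ≈ 12.652*I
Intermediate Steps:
z(s, O) = 1 + O + 1/(O + s)
(49*√(8 + z(-6, -3*3)))*1 = (49*√(8 + (1 - 3*3 - 6 + (-3*3)² - 3*3*(-6))/(-3*3 - 6)))*1 = (49*√(8 + (1 - 9 - 6 + (-9)² - 9*(-6))/(-9 - 6)))*1 = (49*√(8 + (1 - 9 - 6 + 81 + 54)/(-15)))*1 = (49*√(8 - 1/15*121))*1 = (49*√(8 - 121/15))*1 = (49*√(-1/15))*1 = (49*(I*√15/15))*1 = (49*I*√15/15)*1 = 49*I*√15/15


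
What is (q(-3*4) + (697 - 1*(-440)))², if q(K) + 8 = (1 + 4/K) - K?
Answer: 11730625/9 ≈ 1.3034e+6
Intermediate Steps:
q(K) = -7 - K + 4/K (q(K) = -8 + ((1 + 4/K) - K) = -8 + (1 - K + 4/K) = -7 - K + 4/K)
(q(-3*4) + (697 - 1*(-440)))² = ((-7 - (-3)*4 + 4/((-3*4))) + (697 - 1*(-440)))² = ((-7 - 1*(-12) + 4/(-12)) + (697 + 440))² = ((-7 + 12 + 4*(-1/12)) + 1137)² = ((-7 + 12 - ⅓) + 1137)² = (14/3 + 1137)² = (3425/3)² = 11730625/9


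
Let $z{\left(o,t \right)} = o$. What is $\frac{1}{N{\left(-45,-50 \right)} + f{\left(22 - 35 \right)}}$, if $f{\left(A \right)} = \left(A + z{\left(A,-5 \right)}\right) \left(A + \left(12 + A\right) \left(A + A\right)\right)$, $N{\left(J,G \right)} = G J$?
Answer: $\frac{1}{1912} \approx 0.00052301$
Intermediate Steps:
$f{\left(A \right)} = 2 A \left(A + 2 A \left(12 + A\right)\right)$ ($f{\left(A \right)} = \left(A + A\right) \left(A + \left(12 + A\right) \left(A + A\right)\right) = 2 A \left(A + \left(12 + A\right) 2 A\right) = 2 A \left(A + 2 A \left(12 + A\right)\right)$)
$\frac{1}{N{\left(-45,-50 \right)} + f{\left(22 - 35 \right)}} = \frac{1}{\left(-50\right) \left(-45\right) + \left(22 - 35\right)^{2} \left(50 + 4 \left(22 - 35\right)\right)} = \frac{1}{2250 + \left(22 - 35\right)^{2} \left(50 + 4 \left(22 - 35\right)\right)} = \frac{1}{2250 + \left(-13\right)^{2} \left(50 + 4 \left(-13\right)\right)} = \frac{1}{2250 + 169 \left(50 - 52\right)} = \frac{1}{2250 + 169 \left(-2\right)} = \frac{1}{2250 - 338} = \frac{1}{1912}$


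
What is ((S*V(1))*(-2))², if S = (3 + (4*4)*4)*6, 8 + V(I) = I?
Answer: 31674384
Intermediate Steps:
V(I) = -8 + I
S = 402 (S = (3 + 16*4)*6 = (3 + 64)*6 = 67*6 = 402)
((S*V(1))*(-2))² = ((402*(-8 + 1))*(-2))² = ((402*(-7))*(-2))² = (-2814*(-2))² = 5628² = 31674384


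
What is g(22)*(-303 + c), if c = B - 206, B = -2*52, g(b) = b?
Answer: -13486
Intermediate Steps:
B = -104
c = -310 (c = -104 - 206 = -310)
g(22)*(-303 + c) = 22*(-303 - 310) = 22*(-613) = -13486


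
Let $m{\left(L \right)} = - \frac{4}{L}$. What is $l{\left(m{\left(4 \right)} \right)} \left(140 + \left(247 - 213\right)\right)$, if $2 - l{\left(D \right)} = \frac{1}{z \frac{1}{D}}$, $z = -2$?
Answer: $261$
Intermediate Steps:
$l{\left(D \right)} = 2 + \frac{D}{2}$ ($l{\left(D \right)} = 2 - \frac{1}{\left(-2\right) \frac{1}{D}} = 2 - - \frac{D}{2} = 2 + \frac{D}{2}$)
$l{\left(m{\left(4 \right)} \right)} \left(140 + \left(247 - 213\right)\right) = \left(2 + \frac{\left(-4\right) \frac{1}{4}}{2}\right) \left(140 + \left(247 - 213\right)\right) = \left(2 + \frac{1}{2} \left(-1\right)\right) \left(140 + 34\right) = \left(2 - \frac{1}{2}\right) 174 = \frac{3}{2} \cdot 174 = 261$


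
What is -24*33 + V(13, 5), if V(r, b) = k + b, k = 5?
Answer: -782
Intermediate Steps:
V(r, b) = 5 + b
-24*33 + V(13, 5) = -24*33 + (5 + 5) = -792 + 10 = -782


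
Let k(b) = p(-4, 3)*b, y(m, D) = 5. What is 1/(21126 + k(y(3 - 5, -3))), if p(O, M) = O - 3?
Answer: 1/21091 ≈ 4.7414e-5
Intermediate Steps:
p(O, M) = -3 + O
k(b) = -7*b (k(b) = (-3 - 4)*b = -7*b)
1/(21126 + k(y(3 - 5, -3))) = 1/(21126 - 7*5) = 1/(21126 - 35) = 1/21091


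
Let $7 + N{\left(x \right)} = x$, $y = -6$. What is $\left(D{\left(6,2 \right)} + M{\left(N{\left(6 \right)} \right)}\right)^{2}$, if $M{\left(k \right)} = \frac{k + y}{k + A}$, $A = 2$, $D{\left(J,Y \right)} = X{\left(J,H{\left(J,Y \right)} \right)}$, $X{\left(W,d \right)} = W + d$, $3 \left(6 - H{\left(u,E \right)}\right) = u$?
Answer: $9$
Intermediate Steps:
$H{\left(u,E \right)} = 6 - \frac{u}{3}$
$D{\left(J,Y \right)} = 6 + \frac{2 J}{3}$ ($D{\left(J,Y \right)} = J - \left(-6 + \frac{J}{3}\right) = 6 + \frac{2 J}{3}$)
$N{\left(x \right)} = -7 + x$
$M{\left(k \right)} = \frac{-6 + k}{2 + k}$ ($M{\left(k \right)} = \frac{k - 6}{k + 2} = \frac{-6 + k}{2 + k}$)
$\left(D{\left(6,2 \right)} + M{\left(N{\left(6 \right)} \right)}\right)^{2} = \left(\left(6 + \frac{2}{3} \cdot 6\right) + \frac{-6 + \left(-7 + 6\right)}{2 + \left(-7 + 6\right)}\right)^{2} = \left(\left(6 + 4\right) + \frac{-6 - 1}{2 - 1}\right)^{2} = \left(10 + 1^{-1} \left(-7\right)\right)^{2} = \left(10 + 1 \left(-7\right)\right)^{2} = \left(10 - 7\right)^{2} = 3^{2} = 9$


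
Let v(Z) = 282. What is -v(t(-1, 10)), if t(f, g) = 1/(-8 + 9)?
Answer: -282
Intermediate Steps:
t(f, g) = 1 (t(f, g) = 1/1 = 1)
-v(t(-1, 10)) = -1*282 = -282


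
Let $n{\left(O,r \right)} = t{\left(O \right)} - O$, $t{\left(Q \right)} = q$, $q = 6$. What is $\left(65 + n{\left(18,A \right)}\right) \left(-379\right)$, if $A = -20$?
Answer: $-20087$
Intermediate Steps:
$t{\left(Q \right)} = 6$
$n{\left(O,r \right)} = 6 - O$
$\left(65 + n{\left(18,A \right)}\right) \left(-379\right) = \left(65 + \left(6 - 18\right)\right) \left(-379\right) = \left(65 - 12\right) \left(-379\right) = 53 \left(-379\right) = -20087$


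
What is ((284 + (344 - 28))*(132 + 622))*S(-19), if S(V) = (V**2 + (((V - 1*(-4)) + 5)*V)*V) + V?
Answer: -1478443200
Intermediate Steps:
S(V) = V + V**2 + V**2*(9 + V) (S(V) = (V**2 + (((V + 4) + 5)*V)*V) + V = (V**2 + (((4 + V) + 5)*V)*V) + V = (V**2 + ((9 + V)*V)*V) + V = (V**2 + (V*(9 + V))*V) + V = (V**2 + V**2*(9 + V)) + V = V + V**2 + V**2*(9 + V))
((284 + (344 - 28))*(132 + 622))*S(-19) = ((284 + (344 - 28))*(132 + 622))*(-19*(1 + (-19)**2 + 10*(-19))) = ((284 + 316)*754)*(-19*(1 + 361 - 190)) = (600*754)*(-19*172) = 452400*(-3268) = -1478443200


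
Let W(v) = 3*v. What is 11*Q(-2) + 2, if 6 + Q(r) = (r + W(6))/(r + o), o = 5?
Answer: -16/3 ≈ -5.3333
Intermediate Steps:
Q(r) = -6 + (18 + r)/(5 + r) (Q(r) = -6 + (r + 3*6)/(r + 5) = -6 + (r + 18)/(5 + r) = -6 + (18 + r)/(5 + r))
11*Q(-2) + 2 = 11*((-12 - 5*(-2))/(5 - 2)) + 2 = 11*((-12 + 10)/3) + 2 = 11*((⅓)*(-2)) + 2 = 11*(-⅔) + 2 = -22/3 + 2 = -16/3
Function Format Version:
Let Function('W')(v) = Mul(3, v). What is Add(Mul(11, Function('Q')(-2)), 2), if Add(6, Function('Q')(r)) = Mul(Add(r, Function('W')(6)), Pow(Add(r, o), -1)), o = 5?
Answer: Rational(-16, 3) ≈ -5.3333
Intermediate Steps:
Function('Q')(r) = Add(-6, Mul(Pow(Add(5, r), -1), Add(18, r))) (Function('Q')(r) = Add(-6, Mul(Add(r, Mul(3, 6)), Pow(Add(r, 5), -1))) = Add(-6, Mul(Add(r, 18), Pow(Add(5, r), -1))) = Add(-6, Mul(Add(18, r), Pow(Add(5, r), -1))) = Add(-6, Mul(Pow(Add(5, r), -1), Add(18, r))))
Add(Mul(11, Function('Q')(-2)), 2) = Add(Mul(11, Mul(Pow(Add(5, -2), -1), Add(-12, Mul(-5, -2)))), 2) = Add(Mul(11, Mul(Pow(3, -1), Add(-12, 10))), 2) = Add(Mul(11, Mul(Rational(1, 3), -2)), 2) = Add(Mul(11, Rational(-2, 3)), 2) = Add(Rational(-22, 3), 2) = Rational(-16, 3)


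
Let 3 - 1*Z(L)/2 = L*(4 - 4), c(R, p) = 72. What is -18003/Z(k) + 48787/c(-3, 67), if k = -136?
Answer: -167249/72 ≈ -2322.9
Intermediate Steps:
Z(L) = 6 (Z(L) = 6 - 2*L*(4 - 4) = 6 - 2*L*0 = 6 - 2*0 = 6 + 0 = 6)
-18003/Z(k) + 48787/c(-3, 67) = -18003/6 + 48787/72 = -18003*⅙ + 48787*(1/72) = -6001/2 + 48787/72 = -167249/72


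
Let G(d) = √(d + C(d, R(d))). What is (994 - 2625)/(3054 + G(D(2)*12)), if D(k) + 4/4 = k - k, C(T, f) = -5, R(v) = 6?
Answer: -711582/1332419 + 233*I*√17/1332419 ≈ -0.53405 + 0.00072101*I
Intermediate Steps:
D(k) = -1 (D(k) = -1 + (k - k) = -1 + 0 = -1)
G(d) = √(-5 + d) (G(d) = √(d - 5) = √(-5 + d))
(994 - 2625)/(3054 + G(D(2)*12)) = (994 - 2625)/(3054 + √(-5 - 1*12)) = -1631/(3054 + √(-5 - 12)) = -1631/(3054 + √(-17)) = -1631/(3054 + I*√17)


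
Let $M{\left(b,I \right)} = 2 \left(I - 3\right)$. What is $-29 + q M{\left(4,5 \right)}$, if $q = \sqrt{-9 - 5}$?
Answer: $-29 + 4 i \sqrt{14} \approx -29.0 + 14.967 i$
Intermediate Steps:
$M{\left(b,I \right)} = -6 + 2 I$ ($M{\left(b,I \right)} = 2 \left(-3 + I\right) = -6 + 2 I$)
$q = i \sqrt{14}$ ($q = \sqrt{-14} = i \sqrt{14} \approx 3.7417 i$)
$-29 + q M{\left(4,5 \right)} = -29 + i \sqrt{14} \left(-6 + 2 \cdot 5\right) = -29 + i \sqrt{14} \left(-6 + 10\right) = -29 + i \sqrt{14} \cdot 4 = -29 + 4 i \sqrt{14}$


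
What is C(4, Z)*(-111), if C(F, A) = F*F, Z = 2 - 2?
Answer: -1776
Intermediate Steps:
Z = 0
C(F, A) = F²
C(4, Z)*(-111) = 4²*(-111) = 16*(-111) = -1776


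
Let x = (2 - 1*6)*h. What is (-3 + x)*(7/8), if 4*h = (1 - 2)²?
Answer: -7/2 ≈ -3.5000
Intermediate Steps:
h = ¼ (h = (1 - 2)²/4 = (¼)*(-1)² = (¼)*1 = ¼ ≈ 0.25000)
x = -1 (x = (2 - 1*6)*(¼) = (2 - 6)*(¼) = -4*¼ = -1)
(-3 + x)*(7/8) = (-3 - 1)*(7/8) = -28/8 = -4*7/8 = -7/2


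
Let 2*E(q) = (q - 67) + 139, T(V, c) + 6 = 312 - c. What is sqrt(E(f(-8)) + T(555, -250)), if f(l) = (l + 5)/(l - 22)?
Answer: sqrt(59205)/10 ≈ 24.332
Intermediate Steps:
T(V, c) = 306 - c (T(V, c) = -6 + (312 - c) = 306 - c)
f(l) = (5 + l)/(-22 + l)
E(q) = 36 + q/2 (E(q) = ((q - 67) + 139)/2 = ((-67 + q) + 139)/2 = (72 + q)/2 = 36 + q/2)
sqrt(E(f(-8)) + T(555, -250)) = sqrt((36 + ((5 - 8)/(-22 - 8))/2) + (306 - 1*(-250))) = sqrt((36 + (-3/(-30))/2) + (306 + 250)) = sqrt((36 + (-1/30*(-3))/2) + 556) = sqrt((36 + (1/2)*(1/10)) + 556) = sqrt((36 + 1/20) + 556) = sqrt(721/20 + 556) = sqrt(11841/20) = sqrt(59205)/10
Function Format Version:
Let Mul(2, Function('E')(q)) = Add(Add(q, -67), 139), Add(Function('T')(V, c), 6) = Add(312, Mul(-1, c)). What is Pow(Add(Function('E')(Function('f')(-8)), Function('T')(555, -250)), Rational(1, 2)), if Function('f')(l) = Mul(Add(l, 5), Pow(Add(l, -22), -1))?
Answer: Mul(Rational(1, 10), Pow(59205, Rational(1, 2))) ≈ 24.332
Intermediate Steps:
Function('T')(V, c) = Add(306, Mul(-1, c)) (Function('T')(V, c) = Add(-6, Add(312, Mul(-1, c))) = Add(306, Mul(-1, c)))
Function('f')(l) = Mul(Pow(Add(-22, l), -1), Add(5, l)) (Function('f')(l) = Mul(Add(5, l), Pow(Add(-22, l), -1)) = Mul(Pow(Add(-22, l), -1), Add(5, l)))
Function('E')(q) = Add(36, Mul(Rational(1, 2), q)) (Function('E')(q) = Mul(Rational(1, 2), Add(Add(q, -67), 139)) = Mul(Rational(1, 2), Add(Add(-67, q), 139)) = Mul(Rational(1, 2), Add(72, q)) = Add(36, Mul(Rational(1, 2), q)))
Pow(Add(Function('E')(Function('f')(-8)), Function('T')(555, -250)), Rational(1, 2)) = Pow(Add(Add(36, Mul(Rational(1, 2), Mul(Pow(Add(-22, -8), -1), Add(5, -8)))), Add(306, Mul(-1, -250))), Rational(1, 2)) = Pow(Add(Add(36, Mul(Rational(1, 2), Mul(Pow(-30, -1), -3))), Add(306, 250)), Rational(1, 2)) = Pow(Add(Add(36, Mul(Rational(1, 2), Mul(Rational(-1, 30), -3))), 556), Rational(1, 2)) = Pow(Add(Add(36, Mul(Rational(1, 2), Rational(1, 10))), 556), Rational(1, 2)) = Pow(Add(Add(36, Rational(1, 20)), 556), Rational(1, 2)) = Pow(Add(Rational(721, 20), 556), Rational(1, 2)) = Pow(Rational(11841, 20), Rational(1, 2)) = Mul(Rational(1, 10), Pow(59205, Rational(1, 2)))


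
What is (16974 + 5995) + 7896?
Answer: 30865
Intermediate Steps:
(16974 + 5995) + 7896 = 22969 + 7896 = 30865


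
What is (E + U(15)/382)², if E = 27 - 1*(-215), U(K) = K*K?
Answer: 8587543561/145924 ≈ 58849.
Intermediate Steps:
U(K) = K²
E = 242 (E = 27 + 215 = 242)
(E + U(15)/382)² = (242 + 15²/382)² = (242 + 225*(1/382))² = (242 + 225/382)² = (92669/382)² = 8587543561/145924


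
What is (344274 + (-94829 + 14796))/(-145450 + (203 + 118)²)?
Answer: -264241/42409 ≈ -6.2308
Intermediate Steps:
(344274 + (-94829 + 14796))/(-145450 + (203 + 118)²) = (344274 - 80033)/(-145450 + 321²) = 264241/(-145450 + 103041) = 264241/(-42409) = 264241*(-1/42409) = -264241/42409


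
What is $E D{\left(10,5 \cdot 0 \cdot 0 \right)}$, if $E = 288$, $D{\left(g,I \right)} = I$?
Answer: $0$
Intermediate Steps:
$E D{\left(10,5 \cdot 0 \cdot 0 \right)} = 288 \cdot 5 \cdot 0 \cdot 0 = 288 \cdot 0 \cdot 0 = 288 \cdot 0 = 0$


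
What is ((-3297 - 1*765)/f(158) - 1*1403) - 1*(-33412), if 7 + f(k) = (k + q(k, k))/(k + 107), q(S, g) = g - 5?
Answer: 25249163/772 ≈ 32706.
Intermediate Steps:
q(S, g) = -5 + g
f(k) = -7 + (-5 + 2*k)/(107 + k) (f(k) = -7 + (k + (-5 + k))/(k + 107) = -7 + (-5 + 2*k)/(107 + k))
((-3297 - 1*765)/f(158) - 1*1403) - 1*(-33412) = ((-3297 - 1*765)/(((-754 - 5*158)/(107 + 158))) - 1*1403) - 1*(-33412) = ((-3297 - 765)/(((-754 - 790)/265)) - 1403) + 33412 = (-4062/((1/265)*(-1544)) - 1403) + 33412 = (-4062/(-1544/265) - 1403) + 33412 = (-4062*(-265/1544) - 1403) + 33412 = (538215/772 - 1403) + 33412 = -544901/772 + 33412 = 25249163/772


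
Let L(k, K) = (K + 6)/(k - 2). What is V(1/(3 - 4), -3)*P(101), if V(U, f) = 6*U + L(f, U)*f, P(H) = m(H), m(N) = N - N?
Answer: 0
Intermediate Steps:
L(k, K) = (6 + K)/(-2 + k)
m(N) = 0
P(H) = 0
V(U, f) = 6*U + f*(6 + U)/(-2 + f) (V(U, f) = 6*U + ((6 + U)/(-2 + f))*f = 6*U + f*(6 + U)/(-2 + f))
V(1/(3 - 4), -3)*P(101) = ((-3*(6 + 1/(3 - 4)) + 6*(-2 - 3)/(3 - 4))/(-2 - 3))*0 = ((-3*(6 + 1/(-1)) + 6*(-5)/(-1))/(-5))*0 = -(-3*(6 - 1) + 6*(-1)*(-5))/5*0 = -(-3*5 + 30)/5*0 = -(-15 + 30)/5*0 = -⅕*15*0 = -3*0 = 0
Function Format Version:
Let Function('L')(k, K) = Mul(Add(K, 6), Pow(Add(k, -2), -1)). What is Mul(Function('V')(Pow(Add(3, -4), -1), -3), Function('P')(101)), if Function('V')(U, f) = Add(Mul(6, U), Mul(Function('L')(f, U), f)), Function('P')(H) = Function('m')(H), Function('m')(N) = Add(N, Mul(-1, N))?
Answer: 0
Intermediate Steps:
Function('L')(k, K) = Mul(Pow(Add(-2, k), -1), Add(6, K)) (Function('L')(k, K) = Mul(Add(6, K), Pow(Add(-2, k), -1)) = Mul(Pow(Add(-2, k), -1), Add(6, K)))
Function('m')(N) = 0
Function('P')(H) = 0
Function('V')(U, f) = Add(Mul(6, U), Mul(f, Pow(Add(-2, f), -1), Add(6, U))) (Function('V')(U, f) = Add(Mul(6, U), Mul(Mul(Pow(Add(-2, f), -1), Add(6, U)), f)) = Add(Mul(6, U), Mul(f, Pow(Add(-2, f), -1), Add(6, U))))
Mul(Function('V')(Pow(Add(3, -4), -1), -3), Function('P')(101)) = Mul(Mul(Pow(Add(-2, -3), -1), Add(Mul(-3, Add(6, Pow(Add(3, -4), -1))), Mul(6, Pow(Add(3, -4), -1), Add(-2, -3)))), 0) = Mul(Mul(Pow(-5, -1), Add(Mul(-3, Add(6, Pow(-1, -1))), Mul(6, Pow(-1, -1), -5))), 0) = Mul(Mul(Rational(-1, 5), Add(Mul(-3, Add(6, -1)), Mul(6, -1, -5))), 0) = Mul(Mul(Rational(-1, 5), Add(Mul(-3, 5), 30)), 0) = Mul(Mul(Rational(-1, 5), Add(-15, 30)), 0) = Mul(Mul(Rational(-1, 5), 15), 0) = Mul(-3, 0) = 0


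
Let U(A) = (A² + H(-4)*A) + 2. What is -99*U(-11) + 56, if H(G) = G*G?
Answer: 5303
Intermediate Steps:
H(G) = G²
U(A) = 2 + A² + 16*A (U(A) = (A² + (-4)²*A) + 2 = (A² + 16*A) + 2 = 2 + A² + 16*A)
-99*U(-11) + 56 = -99*(2 + (-11)² + 16*(-11)) + 56 = -99*(2 + 121 - 176) + 56 = -99*(-53) + 56 = 5247 + 56 = 5303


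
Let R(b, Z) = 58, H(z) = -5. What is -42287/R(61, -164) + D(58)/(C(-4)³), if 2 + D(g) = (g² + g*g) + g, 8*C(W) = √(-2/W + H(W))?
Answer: -42287/58 + 6946816*I*√2/27 ≈ -729.09 + 3.6386e+5*I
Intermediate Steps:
C(W) = √(-5 - 2/W)/8 (C(W) = √(-2/W - 5)/8 = √(-5 - 2/W)/8)
D(g) = -2 + g + 2*g² (D(g) = -2 + ((g² + g*g) + g) = -2 + ((g² + g²) + g) = -2 + (2*g² + g) = -2 + (g + 2*g²) = -2 + g + 2*g²)
-42287/R(61, -164) + D(58)/(C(-4)³) = -42287/58 + (-2 + 58 + 2*58²)/((√(-5 - 2/(-4))/8)³) = -42287*1/58 + (-2 + 58 + 2*3364)/((√(-5 - 2*(-¼))/8)³) = -42287/58 + (-2 + 58 + 6728)/((√(-5 + ½)/8)³) = -42287/58 + 6784/((√(-9/2)/8)³) = -42287/58 + 6784/(((3*I*√2/2)/8)³) = -42287/58 + 6784/((3*I*√2/16)³) = -42287/58 + 6784/((-27*I*√2/2048)) = -42287/58 + 6784*(1024*I*√2/27) = -42287/58 + 6946816*I*√2/27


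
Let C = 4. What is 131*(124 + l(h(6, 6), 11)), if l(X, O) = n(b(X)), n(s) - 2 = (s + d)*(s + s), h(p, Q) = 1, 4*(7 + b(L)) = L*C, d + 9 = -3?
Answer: 44802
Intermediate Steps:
d = -12 (d = -9 - 3 = -12)
b(L) = -7 + L (b(L) = -7 + (L*4)/4 = -7 + (4*L)/4 = -7 + L)
n(s) = 2 + 2*s*(-12 + s) (n(s) = 2 + (s - 12)*(s + s) = 2 + (-12 + s)*(2*s) = 2 + 2*s*(-12 + s))
l(X, O) = 170 - 24*X + 2*(-7 + X)² (l(X, O) = 2 - 24*(-7 + X) + 2*(-7 + X)² = 2 + (168 - 24*X) + 2*(-7 + X)² = 170 - 24*X + 2*(-7 + X)²)
131*(124 + l(h(6, 6), 11)) = 131*(124 + (268 - 52*1 + 2*1²)) = 131*(124 + (268 - 52 + 2*1)) = 131*(124 + (268 - 52 + 2)) = 131*(124 + 218) = 131*342 = 44802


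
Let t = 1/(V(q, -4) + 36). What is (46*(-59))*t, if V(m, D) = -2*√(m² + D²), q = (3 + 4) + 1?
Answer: -12213/122 - 1357*√5/61 ≈ -149.85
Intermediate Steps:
q = 8 (q = 7 + 1 = 8)
V(m, D) = -2*√(D² + m²)
t = 1/(36 - 8*√5) (t = 1/(-2*√((-4)² + 8²) + 36) = 1/(-2*√(16 + 64) + 36) = 1/(-8*√5 + 36) = 1/(36 - 8*√5) ≈ 0.055214)
(46*(-59))*t = (46*(-59))*(9/244 + √5/122) = -2714*(9/244 + √5/122) = -12213/122 - 1357*√5/61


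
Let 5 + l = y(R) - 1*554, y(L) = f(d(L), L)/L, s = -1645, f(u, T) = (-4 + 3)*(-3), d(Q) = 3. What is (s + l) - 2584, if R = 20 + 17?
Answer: -177153/37 ≈ -4787.9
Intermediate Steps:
f(u, T) = 3 (f(u, T) = -1*(-3) = 3)
R = 37
y(L) = 3/L
l = -20680/37 (l = -5 + (3/37 - 1*554) = -5 + (3*(1/37) - 554) = -5 + (3/37 - 554) = -5 - 20495/37 = -20680/37 ≈ -558.92)
(s + l) - 2584 = (-1645 - 20680/37) - 2584 = -81545/37 - 2584 = -177153/37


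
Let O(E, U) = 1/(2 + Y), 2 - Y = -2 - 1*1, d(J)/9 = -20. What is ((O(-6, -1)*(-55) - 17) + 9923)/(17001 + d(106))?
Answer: 69287/117747 ≈ 0.58844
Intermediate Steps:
d(J) = -180 (d(J) = 9*(-20) = -180)
Y = 5 (Y = 2 - (-2 - 1*1) = 2 - (-2 - 1) = 2 - 1*(-3) = 2 + 3 = 5)
O(E, U) = ⅐ (O(E, U) = 1/(2 + 5) = 1/7 = ⅐)
((O(-6, -1)*(-55) - 17) + 9923)/(17001 + d(106)) = (((⅐)*(-55) - 17) + 9923)/(17001 - 180) = ((-55/7 - 17) + 9923)/16821 = (-174/7 + 9923)*(1/16821) = (69287/7)*(1/16821) = 69287/117747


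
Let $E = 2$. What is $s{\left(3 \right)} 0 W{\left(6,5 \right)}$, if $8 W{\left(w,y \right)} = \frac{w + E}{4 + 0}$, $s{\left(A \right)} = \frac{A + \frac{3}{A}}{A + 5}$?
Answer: $0$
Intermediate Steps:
$s{\left(A \right)} = \frac{A + \frac{3}{A}}{5 + A}$
$W{\left(w,y \right)} = \frac{1}{16} + \frac{w}{32}$ ($W{\left(w,y \right)} = \frac{\left(w + 2\right) \frac{1}{4 + 0}}{8} = \frac{\left(2 + w\right) \frac{1}{4}}{8} = \frac{\frac{1}{2} + \frac{w}{4}}{8} = \frac{1}{16} + \frac{w}{32}$)
$s{\left(3 \right)} 0 W{\left(6,5 \right)} = \frac{3 + 3^{2}}{3 \left(5 + 3\right)} 0 \left(\frac{1}{16} + \frac{1}{32} \cdot 6\right) = \frac{3 + 9}{3 \cdot 8} \cdot 0 \left(\frac{1}{16} + \frac{3}{16}\right) = \frac{1}{3} \cdot \frac{1}{8} \cdot 12 \cdot 0 \cdot \frac{1}{4} = \frac{1}{2} \cdot 0 \cdot \frac{1}{4} = 0 \cdot \frac{1}{4} = 0$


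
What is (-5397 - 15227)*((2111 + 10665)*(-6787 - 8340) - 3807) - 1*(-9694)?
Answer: 3985925397710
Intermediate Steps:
(-5397 - 15227)*((2111 + 10665)*(-6787 - 8340) - 3807) - 1*(-9694) = -20624*(12776*(-15127) - 3807) + 9694 = -20624*(-193262552 - 3807) + 9694 = -20624*(-193266359) + 9694 = 3985925388016 + 9694 = 3985925397710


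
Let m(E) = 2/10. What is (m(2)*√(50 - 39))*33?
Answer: 33*√11/5 ≈ 21.890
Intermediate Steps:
m(E) = ⅕ (m(E) = 2*(⅒) = ⅕)
(m(2)*√(50 - 39))*33 = (√(50 - 39)/5)*33 = (√11/5)*33 = 33*√11/5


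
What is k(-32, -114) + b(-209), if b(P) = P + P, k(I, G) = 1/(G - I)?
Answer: -34277/82 ≈ -418.01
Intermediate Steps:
b(P) = 2*P
k(-32, -114) + b(-209) = 1/(-114 - 1*(-32)) + 2*(-209) = 1/(-114 + 32) - 418 = 1/(-82) - 418 = -1/82 - 418 = -34277/82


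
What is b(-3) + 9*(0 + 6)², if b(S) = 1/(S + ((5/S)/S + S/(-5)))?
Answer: 26847/83 ≈ 323.46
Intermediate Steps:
b(S) = 1/(5/S² + 4*S/5) (b(S) = 1/(S + (5/S² + S*(-⅕))) = 1/(S + (5/S² - S/5)) = 1/(5/S² + 4*S/5))
b(-3) + 9*(0 + 6)² = 5*(-3)²/(25 + 4*(-3)³) + 9*(0 + 6)² = 5*9/(25 + 4*(-27)) + 9*6² = 5*9/(25 - 108) + 9*36 = 5*9/(-83) + 324 = 5*9*(-1/83) + 324 = -45/83 + 324 = 26847/83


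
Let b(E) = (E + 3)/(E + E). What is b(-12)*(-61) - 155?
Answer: -1423/8 ≈ -177.88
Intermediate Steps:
b(E) = (3 + E)/(2*E) (b(E) = (3 + E)/((2*E)) = (3 + E)*(1/(2*E)) = (3 + E)/(2*E))
b(-12)*(-61) - 155 = ((½)*(3 - 12)/(-12))*(-61) - 155 = ((½)*(-1/12)*(-9))*(-61) - 155 = (3/8)*(-61) - 155 = -183/8 - 155 = -1423/8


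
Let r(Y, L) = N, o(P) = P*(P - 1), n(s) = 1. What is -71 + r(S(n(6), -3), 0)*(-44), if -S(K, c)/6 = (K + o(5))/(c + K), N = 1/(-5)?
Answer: -311/5 ≈ -62.200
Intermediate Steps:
N = -⅕ ≈ -0.20000
o(P) = P*(-1 + P)
S(K, c) = -6*(20 + K)/(K + c) (S(K, c) = -6*(K + 5*(-1 + 5))/(c + K) = -6*(K + 5*4)/(K + c) = -6*(K + 20)/(K + c) = -6*(20 + K)/(K + c))
r(Y, L) = -⅕
-71 + r(S(n(6), -3), 0)*(-44) = -71 - ⅕*(-44) = -71 + 44/5 = -311/5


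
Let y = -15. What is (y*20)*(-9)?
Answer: 2700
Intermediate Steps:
(y*20)*(-9) = -15*20*(-9) = -300*(-9) = 2700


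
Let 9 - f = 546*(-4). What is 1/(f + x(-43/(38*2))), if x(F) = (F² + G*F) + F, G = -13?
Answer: 5776/12707833 ≈ 0.00045452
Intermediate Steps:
f = 2193 (f = 9 - 546*(-4) = 9 - 1*(-2184) = 9 + 2184 = 2193)
x(F) = F² - 12*F (x(F) = (F² - 13*F) + F = F² - 12*F)
1/(f + x(-43/(38*2))) = 1/(2193 + (-43/(38*2))*(-12 - 43/(38*2))) = 1/(2193 + (-43/76)*(-12 - 43/76)) = 1/(2193 + (-43*1/76)*(-12 - 43*1/76)) = 1/(2193 - 43*(-12 - 43/76)/76) = 1/(2193 - 43/76*(-955/76)) = 1/(2193 + 41065/5776) = 1/(12707833/5776) = 5776/12707833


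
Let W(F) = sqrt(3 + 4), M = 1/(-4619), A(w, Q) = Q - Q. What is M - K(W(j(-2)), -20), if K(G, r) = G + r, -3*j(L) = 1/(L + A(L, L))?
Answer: 92379/4619 - sqrt(7) ≈ 17.354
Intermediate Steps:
A(w, Q) = 0
M = -1/4619 ≈ -0.00021650
j(L) = -1/(3*L) (j(L) = -1/(3*(L + 0)) = -1/(3*L))
W(F) = sqrt(7)
M - K(W(j(-2)), -20) = -1/4619 - (sqrt(7) - 20) = -1/4619 - (-20 + sqrt(7)) = -1/4619 + (20 - sqrt(7)) = 92379/4619 - sqrt(7)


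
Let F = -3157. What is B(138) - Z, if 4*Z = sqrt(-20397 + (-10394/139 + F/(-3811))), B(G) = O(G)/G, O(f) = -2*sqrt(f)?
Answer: -sqrt(138)/69 - I*sqrt(1436102619195349)/1059458 ≈ -0.17025 - 35.769*I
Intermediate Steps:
B(G) = -2/sqrt(G) (B(G) = (-2*sqrt(G))/G = -2/sqrt(G))
Z = I*sqrt(1436102619195349)/1059458 (Z = sqrt(-20397 + (-10394/139 - 3157/(-3811)))/4 = sqrt(-20397 + (-10394*1/139 - 3157*(-1/3811)))/4 = sqrt(-20397 + (-10394/139 + 3157/3811))/4 = sqrt(-20397 - 39172711/529729)/4 = sqrt(-10844055124/529729)/4 = (2*I*sqrt(1436102619195349)/529729)/4 = I*sqrt(1436102619195349)/1059458 ≈ 35.769*I)
B(138) - Z = -sqrt(138)/69 - I*sqrt(1436102619195349)/1059458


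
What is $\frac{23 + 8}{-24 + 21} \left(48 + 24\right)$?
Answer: $-744$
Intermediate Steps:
$\frac{23 + 8}{-24 + 21} \left(48 + 24\right) = \frac{31}{-3} \cdot 72 = 31 \left(- \frac{1}{3}\right) 72 = \left(- \frac{31}{3}\right) 72 = -744$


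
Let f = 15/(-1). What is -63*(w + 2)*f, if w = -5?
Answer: -2835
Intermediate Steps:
f = -15 (f = 15*(-1) = -15)
-63*(w + 2)*f = -63*(-5 + 2)*(-15) = -(-189)*(-15) = -63*45 = -2835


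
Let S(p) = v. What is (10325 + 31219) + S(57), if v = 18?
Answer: 41562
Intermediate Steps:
S(p) = 18
(10325 + 31219) + S(57) = (10325 + 31219) + 18 = 41544 + 18 = 41562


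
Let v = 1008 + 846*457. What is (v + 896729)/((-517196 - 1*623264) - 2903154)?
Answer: -1284359/4043614 ≈ -0.31763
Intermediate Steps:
v = 387630 (v = 1008 + 386622 = 387630)
(v + 896729)/((-517196 - 1*623264) - 2903154) = (387630 + 896729)/((-517196 - 1*623264) - 2903154) = 1284359/((-517196 - 623264) - 2903154) = 1284359/(-1140460 - 2903154) = 1284359/(-4043614) = 1284359*(-1/4043614) = -1284359/4043614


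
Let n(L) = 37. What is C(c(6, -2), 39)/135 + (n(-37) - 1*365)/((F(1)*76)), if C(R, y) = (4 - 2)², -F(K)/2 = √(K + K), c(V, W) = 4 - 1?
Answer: 4/135 + 41*√2/38 ≈ 1.5555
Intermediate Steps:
c(V, W) = 3
F(K) = -2*√2*√K (F(K) = -2*√(K + K) = -2*√2*√K)
C(R, y) = 4 (C(R, y) = 2² = 4)
C(c(6, -2), 39)/135 + (n(-37) - 1*365)/((F(1)*76)) = 4/135 + (37 - 1*365)/((-2*√2*√1*76)) = 4*(1/135) + (37 - 365)/((-2*√2*1*76)) = 4/135 - 328*(-√2/304) = 4/135 - (-41)*√2/38 = 4/135 + 41*√2/38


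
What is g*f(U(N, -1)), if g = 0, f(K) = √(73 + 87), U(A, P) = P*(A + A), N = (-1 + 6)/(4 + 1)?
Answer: 0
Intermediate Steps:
N = 1 (N = 5/5 = 5*(⅕) = 1)
U(A, P) = 2*A*P (U(A, P) = P*(2*A) = 2*A*P)
f(K) = 4*√10 (f(K) = √160 = 4*√10)
g*f(U(N, -1)) = 0*(4*√10) = 0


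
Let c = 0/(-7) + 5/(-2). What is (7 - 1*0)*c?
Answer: -35/2 ≈ -17.500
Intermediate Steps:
c = -5/2 (c = 0*(-1/7) + 5*(-1/2) = 0 - 5/2 = -5/2 ≈ -2.5000)
(7 - 1*0)*c = (7 - 1*0)*(-5/2) = (7 + 0)*(-5/2) = 7*(-5/2) = -35/2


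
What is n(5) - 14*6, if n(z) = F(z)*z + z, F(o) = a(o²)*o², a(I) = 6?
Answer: 671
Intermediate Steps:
F(o) = 6*o²
n(z) = z + 6*z³ (n(z) = (6*z²)*z + z = 6*z³ + z = z + 6*z³)
n(5) - 14*6 = (5 + 6*5³) - 14*6 = (5 + 6*125) - 84 = (5 + 750) - 84 = 755 - 84 = 671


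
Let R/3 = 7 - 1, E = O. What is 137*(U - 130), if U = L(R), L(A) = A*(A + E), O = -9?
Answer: 4384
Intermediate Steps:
E = -9
R = 18 (R = 3*(7 - 1) = 3*6 = 18)
L(A) = A*(-9 + A) (L(A) = A*(A - 9) = A*(-9 + A))
U = 162 (U = 18*(-9 + 18) = 18*9 = 162)
137*(U - 130) = 137*(162 - 130) = 137*32 = 4384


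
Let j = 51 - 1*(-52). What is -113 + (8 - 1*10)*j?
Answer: -319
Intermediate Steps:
j = 103 (j = 51 + 52 = 103)
-113 + (8 - 1*10)*j = -113 + (8 - 1*10)*103 = -113 + (8 - 10)*103 = -113 - 2*103 = -113 - 206 = -319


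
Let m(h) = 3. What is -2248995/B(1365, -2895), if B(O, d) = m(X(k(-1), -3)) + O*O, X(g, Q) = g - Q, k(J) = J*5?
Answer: -749665/621076 ≈ -1.2070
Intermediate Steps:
k(J) = 5*J
B(O, d) = 3 + O**2 (B(O, d) = 3 + O*O = 3 + O**2)
-2248995/B(1365, -2895) = -2248995/(3 + 1365**2) = -2248995/(3 + 1863225) = -2248995/1863228 = -2248995*1/1863228 = -749665/621076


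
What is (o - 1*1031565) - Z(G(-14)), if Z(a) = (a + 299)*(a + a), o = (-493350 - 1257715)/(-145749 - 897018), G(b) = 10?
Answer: -1082124489350/1042767 ≈ -1.0377e+6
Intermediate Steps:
o = 1751065/1042767 (o = -1751065/(-1042767) = -1751065*(-1/1042767) = 1751065/1042767 ≈ 1.6792)
Z(a) = 2*a*(299 + a) (Z(a) = (299 + a)*(2*a) = 2*a*(299 + a))
(o - 1*1031565) - Z(G(-14)) = (1751065/1042767 - 1*1031565) - 2*10*(299 + 10) = (1751065/1042767 - 1031565) - 2*10*309 = -1075680189290/1042767 - 1*6180 = -1075680189290/1042767 - 6180 = -1082124489350/1042767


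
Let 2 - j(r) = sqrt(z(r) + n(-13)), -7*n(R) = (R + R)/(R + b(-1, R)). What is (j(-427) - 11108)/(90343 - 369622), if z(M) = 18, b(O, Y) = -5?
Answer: 1234/31031 + sqrt(7847)/5864859 ≈ 0.039782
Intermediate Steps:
n(R) = -2*R/(7*(-5 + R)) (n(R) = -(R + R)/(7*(R - 5)) = -2*R/(7*(-5 + R)))
j(r) = 2 - sqrt(7847)/21 (j(r) = 2 - sqrt(18 - 2*(-13)/(-35 + 7*(-13))) = 2 - sqrt(18 - 2*(-13)/(-35 - 91)) = 2 - sqrt(18 - 2*(-13)/(-126)) = 2 - sqrt(18 - 2*(-13)*(-1/126)) = 2 - sqrt(18 - 13/63) = 2 - sqrt(1121/63) = 2 - sqrt(7847)/21)
(j(-427) - 11108)/(90343 - 369622) = ((2 - sqrt(7847)/21) - 11108)/(90343 - 369622) = (-11106 - sqrt(7847)/21)/(-279279) = (-11106 - sqrt(7847)/21)*(-1/279279) = 1234/31031 + sqrt(7847)/5864859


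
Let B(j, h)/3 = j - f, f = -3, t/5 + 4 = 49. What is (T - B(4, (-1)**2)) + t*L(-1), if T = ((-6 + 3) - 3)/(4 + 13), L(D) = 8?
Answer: 30237/17 ≈ 1778.6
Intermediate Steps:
t = 225 (t = -20 + 5*49 = -20 + 245 = 225)
T = -6/17 (T = (-3 - 3)/17 = -6*1/17 = -6/17 ≈ -0.35294)
B(j, h) = 9 + 3*j (B(j, h) = 3*(j - 1*(-3)) = 3*(j + 3) = 3*(3 + j) = 9 + 3*j)
(T - B(4, (-1)**2)) + t*L(-1) = (-6/17 - (9 + 3*4)) + 225*8 = (-6/17 - (9 + 12)) + 1800 = (-6/17 - 1*21) + 1800 = (-6/17 - 21) + 1800 = -363/17 + 1800 = 30237/17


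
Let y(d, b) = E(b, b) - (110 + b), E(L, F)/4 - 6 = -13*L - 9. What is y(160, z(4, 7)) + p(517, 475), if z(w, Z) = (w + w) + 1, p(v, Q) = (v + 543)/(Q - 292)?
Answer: -108557/183 ≈ -593.21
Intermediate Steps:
p(v, Q) = (543 + v)/(-292 + Q)
z(w, Z) = 1 + 2*w (z(w, Z) = 2*w + 1 = 1 + 2*w)
E(L, F) = -12 - 52*L (E(L, F) = 24 + 4*(-13*L - 9) = 24 + 4*(-9 - 13*L) = 24 + (-36 - 52*L) = -12 - 52*L)
y(d, b) = -122 - 53*b (y(d, b) = (-12 - 52*b) - (110 + b) = (-12 - 52*b) + (-110 - b) = -122 - 53*b)
y(160, z(4, 7)) + p(517, 475) = (-122 - 53*(1 + 2*4)) + (543 + 517)/(-292 + 475) = (-122 - 53*(1 + 8)) + 1060/183 = (-122 - 53*9) + (1/183)*1060 = (-122 - 477) + 1060/183 = -599 + 1060/183 = -108557/183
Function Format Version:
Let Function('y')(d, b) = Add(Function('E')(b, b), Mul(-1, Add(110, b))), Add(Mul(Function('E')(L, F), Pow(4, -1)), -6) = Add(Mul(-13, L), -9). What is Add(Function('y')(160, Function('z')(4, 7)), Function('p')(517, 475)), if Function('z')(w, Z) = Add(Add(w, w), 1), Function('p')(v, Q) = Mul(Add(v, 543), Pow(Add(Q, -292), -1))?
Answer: Rational(-108557, 183) ≈ -593.21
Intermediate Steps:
Function('p')(v, Q) = Mul(Pow(Add(-292, Q), -1), Add(543, v)) (Function('p')(v, Q) = Mul(Add(543, v), Pow(Add(-292, Q), -1)) = Mul(Pow(Add(-292, Q), -1), Add(543, v)))
Function('z')(w, Z) = Add(1, Mul(2, w)) (Function('z')(w, Z) = Add(Mul(2, w), 1) = Add(1, Mul(2, w)))
Function('E')(L, F) = Add(-12, Mul(-52, L)) (Function('E')(L, F) = Add(24, Mul(4, Add(Mul(-13, L), -9))) = Add(24, Mul(4, Add(-9, Mul(-13, L)))) = Add(24, Add(-36, Mul(-52, L))) = Add(-12, Mul(-52, L)))
Function('y')(d, b) = Add(-122, Mul(-53, b)) (Function('y')(d, b) = Add(Add(-12, Mul(-52, b)), Mul(-1, Add(110, b))) = Add(Add(-12, Mul(-52, b)), Add(-110, Mul(-1, b))) = Add(-122, Mul(-53, b)))
Add(Function('y')(160, Function('z')(4, 7)), Function('p')(517, 475)) = Add(Add(-122, Mul(-53, Add(1, Mul(2, 4)))), Mul(Pow(Add(-292, 475), -1), Add(543, 517))) = Add(Add(-122, Mul(-53, Add(1, 8))), Mul(Pow(183, -1), 1060)) = Add(Add(-122, Mul(-53, 9)), Mul(Rational(1, 183), 1060)) = Add(Add(-122, -477), Rational(1060, 183)) = Add(-599, Rational(1060, 183)) = Rational(-108557, 183)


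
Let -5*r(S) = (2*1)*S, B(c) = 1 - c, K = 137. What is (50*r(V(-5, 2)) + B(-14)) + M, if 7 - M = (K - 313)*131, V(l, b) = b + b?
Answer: 22998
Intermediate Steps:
V(l, b) = 2*b
r(S) = -2*S/5 (r(S) = -2*1*S/5 = -2*S/5)
M = 23063 (M = 7 - (137 - 313)*131 = 7 - (-176)*131 = 7 - 1*(-23056) = 7 + 23056 = 23063)
(50*r(V(-5, 2)) + B(-14)) + M = (50*(-4*2/5) + (1 - 1*(-14))) + 23063 = (50*(-2/5*4) + (1 + 14)) + 23063 = (50*(-8/5) + 15) + 23063 = (-80 + 15) + 23063 = -65 + 23063 = 22998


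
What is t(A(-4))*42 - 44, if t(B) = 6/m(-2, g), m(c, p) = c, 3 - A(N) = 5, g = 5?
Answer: -170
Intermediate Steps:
A(N) = -2 (A(N) = 3 - 1*5 = 3 - 5 = -2)
t(B) = -3 (t(B) = 6/(-2) = -½*6 = -3)
t(A(-4))*42 - 44 = -3*42 - 44 = -126 - 44 = -170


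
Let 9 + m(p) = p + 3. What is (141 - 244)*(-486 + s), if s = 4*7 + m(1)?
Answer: 47689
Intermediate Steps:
m(p) = -6 + p (m(p) = -9 + (p + 3) = -9 + (3 + p) = -6 + p)
s = 23 (s = 4*7 + (-6 + 1) = 28 - 5 = 23)
(141 - 244)*(-486 + s) = (141 - 244)*(-486 + 23) = -103*(-463) = 47689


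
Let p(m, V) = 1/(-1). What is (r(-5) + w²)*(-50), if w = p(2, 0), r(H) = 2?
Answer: -150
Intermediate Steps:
p(m, V) = -1
w = -1
(r(-5) + w²)*(-50) = (2 + (-1)²)*(-50) = (2 + 1)*(-50) = 3*(-50) = -150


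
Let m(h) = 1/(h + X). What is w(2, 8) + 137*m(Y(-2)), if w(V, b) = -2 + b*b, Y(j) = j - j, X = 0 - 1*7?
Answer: 297/7 ≈ 42.429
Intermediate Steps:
X = -7 (X = 0 - 7 = -7)
Y(j) = 0
m(h) = 1/(-7 + h) (m(h) = 1/(h - 7) = 1/(-7 + h))
w(V, b) = -2 + b**2
w(2, 8) + 137*m(Y(-2)) = (-2 + 8**2) + 137/(-7 + 0) = (-2 + 64) + 137/(-7) = 62 + 137*(-1/7) = 62 - 137/7 = 297/7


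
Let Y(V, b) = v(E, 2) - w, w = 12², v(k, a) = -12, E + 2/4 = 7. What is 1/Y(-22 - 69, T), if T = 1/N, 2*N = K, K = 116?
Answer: -1/156 ≈ -0.0064103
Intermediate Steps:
N = 58 (N = (½)*116 = 58)
E = 13/2 (E = -½ + 7 = 13/2 ≈ 6.5000)
w = 144
T = 1/58 ≈ 0.017241
Y(V, b) = -156 (Y(V, b) = -12 - 1*144 = -12 - 144 = -156)
1/Y(-22 - 69, T) = 1/(-156) = -1/156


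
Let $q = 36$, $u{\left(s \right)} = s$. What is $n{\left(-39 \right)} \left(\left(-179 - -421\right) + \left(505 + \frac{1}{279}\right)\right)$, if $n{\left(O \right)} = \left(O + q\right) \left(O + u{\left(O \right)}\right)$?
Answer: $\frac{5418764}{31} \approx 1.748 \cdot 10^{5}$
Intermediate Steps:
$n{\left(O \right)} = 2 O \left(36 + O\right)$ ($n{\left(O \right)} = \left(O + 36\right) \left(O + O\right) = \left(36 + O\right) 2 O = 2 O \left(36 + O\right)$)
$n{\left(-39 \right)} \left(\left(-179 - -421\right) + \left(505 + \frac{1}{279}\right)\right) = 2 \left(-39\right) \left(36 - 39\right) \left(\left(-179 - -421\right) + \left(505 + \frac{1}{279}\right)\right) = 2 \left(-39\right) \left(-3\right) \left(\left(-179 + 421\right) + \left(505 + \frac{1}{279}\right)\right) = 234 \left(242 + \frac{140896}{279}\right) = 234 \cdot \frac{208414}{279} = \frac{5418764}{31}$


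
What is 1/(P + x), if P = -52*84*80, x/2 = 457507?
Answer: 1/565574 ≈ 1.7681e-6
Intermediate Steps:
x = 915014 (x = 2*457507 = 915014)
P = -349440 (P = -4368*80 = -349440)
1/(P + x) = 1/(-349440 + 915014) = 1/565574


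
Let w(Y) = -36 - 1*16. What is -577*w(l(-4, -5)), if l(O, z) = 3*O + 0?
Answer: 30004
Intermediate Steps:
l(O, z) = 3*O
w(Y) = -52 (w(Y) = -36 - 16 = -52)
-577*w(l(-4, -5)) = -577*(-52) = 30004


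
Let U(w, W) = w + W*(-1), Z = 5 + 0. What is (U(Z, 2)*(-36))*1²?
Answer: -108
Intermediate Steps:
Z = 5
U(w, W) = w - W
(U(Z, 2)*(-36))*1² = ((5 - 1*2)*(-36))*1² = ((5 - 2)*(-36))*1 = (3*(-36))*1 = -108*1 = -108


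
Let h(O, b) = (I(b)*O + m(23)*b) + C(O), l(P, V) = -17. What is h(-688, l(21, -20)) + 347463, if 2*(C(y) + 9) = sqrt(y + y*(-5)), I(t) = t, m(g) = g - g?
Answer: 359150 + 4*sqrt(43) ≈ 3.5918e+5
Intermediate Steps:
m(g) = 0
C(y) = -9 + sqrt(-y) (C(y) = -9 + sqrt(y + y*(-5))/2 = -9 + sqrt(y - 5*y)/2 = -9 + sqrt(-4*y)/2 = -9 + (2*sqrt(-y))/2 = -9 + sqrt(-y))
h(O, b) = -9 + sqrt(-O) + O*b (h(O, b) = (b*O + 0*b) + (-9 + sqrt(-O)) = (O*b + 0) + (-9 + sqrt(-O)) = O*b + (-9 + sqrt(-O)) = -9 + sqrt(-O) + O*b)
h(-688, l(21, -20)) + 347463 = (-9 + sqrt(-1*(-688)) - 688*(-17)) + 347463 = (-9 + sqrt(688) + 11696) + 347463 = (-9 + 4*sqrt(43) + 11696) + 347463 = (11687 + 4*sqrt(43)) + 347463 = 359150 + 4*sqrt(43)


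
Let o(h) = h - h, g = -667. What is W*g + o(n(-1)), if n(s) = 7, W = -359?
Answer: 239453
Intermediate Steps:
o(h) = 0
W*g + o(n(-1)) = -359*(-667) + 0 = 239453 + 0 = 239453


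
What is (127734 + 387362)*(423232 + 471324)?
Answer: 460782217376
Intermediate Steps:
(127734 + 387362)*(423232 + 471324) = 515096*894556 = 460782217376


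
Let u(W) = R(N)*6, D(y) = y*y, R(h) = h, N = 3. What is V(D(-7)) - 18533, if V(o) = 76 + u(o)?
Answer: -18439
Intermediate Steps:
D(y) = y²
u(W) = 18 (u(W) = 3*6 = 18)
V(o) = 94 (V(o) = 76 + 18 = 94)
V(D(-7)) - 18533 = 94 - 18533 = -18439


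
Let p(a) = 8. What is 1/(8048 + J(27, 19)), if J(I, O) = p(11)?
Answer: 1/8056 ≈ 0.00012413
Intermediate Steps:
J(I, O) = 8
1/(8048 + J(27, 19)) = 1/(8048 + 8) = 1/8056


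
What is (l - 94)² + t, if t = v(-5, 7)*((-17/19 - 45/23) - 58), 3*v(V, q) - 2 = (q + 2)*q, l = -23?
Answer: 5405933/437 ≈ 12371.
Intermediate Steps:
v(V, q) = ⅔ + q*(2 + q)/3 (v(V, q) = ⅔ + ((q + 2)*q)/3 = ⅔ + ((2 + q)*q)/3 = ⅔ + (q*(2 + q))/3 = ⅔ + q*(2 + q)/3)
t = -576160/437 (t = (⅔ + (⅓)*7² + (⅔)*7)*((-17/19 - 45/23) - 58) = (⅔ + (⅓)*49 + 14/3)*((-17*1/19 - 45*1/23) - 58) = (⅔ + 49/3 + 14/3)*((-17/19 - 45/23) - 58) = 65*(-1246/437 - 58)/3 = (65/3)*(-26592/437) = -576160/437 ≈ -1318.4)
(l - 94)² + t = (-23 - 94)² - 576160/437 = (-117)² - 576160/437 = 13689 - 576160/437 = 5405933/437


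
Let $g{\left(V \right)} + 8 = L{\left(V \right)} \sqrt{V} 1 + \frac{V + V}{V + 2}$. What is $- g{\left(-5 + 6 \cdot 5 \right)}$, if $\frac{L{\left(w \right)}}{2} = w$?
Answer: $- \frac{6584}{27} \approx -243.85$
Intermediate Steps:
$L{\left(w \right)} = 2 w$
$g{\left(V \right)} = -8 + 2 V^{\frac{3}{2}} + \frac{2 V}{2 + V}$ ($g{\left(V \right)} = -8 + \left(2 V \sqrt{V} 1 + \frac{V + V}{V + 2}\right) = -8 + \left(2 V^{\frac{3}{2}} \cdot 1 + \frac{2 V}{2 + V}\right) = -8 + \left(2 V^{\frac{3}{2}} + \frac{2 V}{2 + V}\right) = -8 + 2 V^{\frac{3}{2}} + \frac{2 V}{2 + V}$)
$- g{\left(-5 + 6 \cdot 5 \right)} = - \frac{2 \left(-8 + \left(-5 + 6 \cdot 5\right)^{\frac{5}{2}} - 3 \left(-5 + 6 \cdot 5\right) + 2 \left(-5 + 6 \cdot 5\right)^{\frac{3}{2}}\right)}{2 + \left(-5 + 6 \cdot 5\right)} = - \frac{2 \left(-8 + \left(-5 + 30\right)^{\frac{5}{2}} - 3 \left(-5 + 30\right) + 2 \left(-5 + 30\right)^{\frac{3}{2}}\right)}{2 + \left(-5 + 30\right)} = - \frac{2 \left(-8 + 25^{\frac{5}{2}} - 75 + 2 \cdot 25^{\frac{3}{2}}\right)}{2 + 25} = - \frac{2 \left(-8 + 3125 - 75 + 2 \cdot 125\right)}{27} = - \frac{2 \left(-8 + 3125 - 75 + 250\right)}{27} = - \frac{2 \cdot 3292}{27} = \left(-1\right) \frac{6584}{27} = - \frac{6584}{27}$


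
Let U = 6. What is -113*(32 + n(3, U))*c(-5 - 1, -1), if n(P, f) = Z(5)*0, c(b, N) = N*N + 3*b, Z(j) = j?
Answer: 61472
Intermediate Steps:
c(b, N) = N² + 3*b
n(P, f) = 0 (n(P, f) = 5*0 = 0)
-113*(32 + n(3, U))*c(-5 - 1, -1) = -113*(32 + 0)*((-1)² + 3*(-5 - 1)) = -3616*(1 + 3*(-6)) = -3616*(1 - 18) = -3616*(-17) = -113*(-544) = 61472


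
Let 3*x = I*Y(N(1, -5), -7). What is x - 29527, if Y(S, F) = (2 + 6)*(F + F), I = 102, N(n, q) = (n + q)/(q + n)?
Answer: -33335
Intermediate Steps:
N(n, q) = 1 (N(n, q) = (n + q)/(n + q) = 1)
Y(S, F) = 16*F (Y(S, F) = 8*(2*F) = 16*F)
x = -3808 (x = (102*(16*(-7)))/3 = (102*(-112))/3 = (⅓)*(-11424) = -3808)
x - 29527 = -3808 - 29527 = -33335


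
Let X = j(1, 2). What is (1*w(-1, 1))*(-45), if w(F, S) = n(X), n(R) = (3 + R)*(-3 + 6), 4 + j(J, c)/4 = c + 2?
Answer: -405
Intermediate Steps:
j(J, c) = -8 + 4*c (j(J, c) = -16 + 4*(c + 2) = -16 + 4*(2 + c) = -16 + (8 + 4*c) = -8 + 4*c)
X = 0 (X = -8 + 4*2 = -8 + 8 = 0)
n(R) = 9 + 3*R (n(R) = (3 + R)*3 = 9 + 3*R)
w(F, S) = 9 (w(F, S) = 9 + 3*0 = 9 + 0 = 9)
(1*w(-1, 1))*(-45) = (1*9)*(-45) = 9*(-45) = -405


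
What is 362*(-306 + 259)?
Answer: -17014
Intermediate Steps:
362*(-306 + 259) = 362*(-47) = -17014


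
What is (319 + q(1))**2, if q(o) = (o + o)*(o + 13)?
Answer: 120409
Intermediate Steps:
q(o) = 2*o*(13 + o) (q(o) = (2*o)*(13 + o) = 2*o*(13 + o))
(319 + q(1))**2 = (319 + 2*1*(13 + 1))**2 = (319 + 2*1*14)**2 = (319 + 28)**2 = 347**2 = 120409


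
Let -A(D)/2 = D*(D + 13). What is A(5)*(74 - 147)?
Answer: 13140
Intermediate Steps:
A(D) = -2*D*(13 + D) (A(D) = -2*D*(D + 13) = -2*D*(13 + D))
A(5)*(74 - 147) = (-2*5*(13 + 5))*(74 - 147) = -2*5*18*(-73) = -180*(-73) = 13140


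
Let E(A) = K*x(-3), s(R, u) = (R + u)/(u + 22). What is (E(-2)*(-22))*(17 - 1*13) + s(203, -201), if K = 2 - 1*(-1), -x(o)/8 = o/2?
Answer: -567074/179 ≈ -3168.0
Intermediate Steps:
s(R, u) = (R + u)/(22 + u)
x(o) = -4*o (x(o) = -8*o/2 = -4*o)
K = 3 (K = 2 + 1 = 3)
E(A) = 36 (E(A) = 3*(-4*(-3)) = 3*12 = 36)
(E(-2)*(-22))*(17 - 1*13) + s(203, -201) = (36*(-22))*(17 - 1*13) + (203 - 201)/(22 - 201) = -792*(17 - 13) + 2/(-179) = -792*4 - 1/179*2 = -3168 - 2/179 = -567074/179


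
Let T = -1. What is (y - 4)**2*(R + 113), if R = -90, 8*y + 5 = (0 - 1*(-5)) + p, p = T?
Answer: 25047/64 ≈ 391.36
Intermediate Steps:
p = -1
y = -1/8 (y = -5/8 + ((0 - 1*(-5)) - 1)/8 = -5/8 + ((0 + 5) - 1)/8 = -5/8 + (5 - 1)/8 = -5/8 + (1/8)*4 = -5/8 + 1/2 = -1/8 ≈ -0.12500)
(y - 4)**2*(R + 113) = (-1/8 - 4)**2*(-90 + 113) = (-33/8)**2*23 = (1089/64)*23 = 25047/64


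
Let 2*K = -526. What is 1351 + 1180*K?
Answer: -308989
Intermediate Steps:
K = -263 (K = (1/2)*(-526) = -263)
1351 + 1180*K = 1351 + 1180*(-263) = 1351 - 310340 = -308989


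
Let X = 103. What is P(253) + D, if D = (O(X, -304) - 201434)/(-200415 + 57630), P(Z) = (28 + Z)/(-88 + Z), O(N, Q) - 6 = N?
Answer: 4889414/1570635 ≈ 3.1130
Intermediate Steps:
O(N, Q) = 6 + N
P(Z) = (28 + Z)/(-88 + Z)
D = 40265/28557 (D = ((6 + 103) - 201434)/(-200415 + 57630) = (109 - 201434)/(-142785) = -201325*(-1/142785) = 40265/28557 ≈ 1.4100)
P(253) + D = (28 + 253)/(-88 + 253) + 40265/28557 = 281/165 + 40265/28557 = 4889414/1570635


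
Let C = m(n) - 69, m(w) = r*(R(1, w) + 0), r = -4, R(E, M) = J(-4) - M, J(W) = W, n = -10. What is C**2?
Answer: 8649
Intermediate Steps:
R(E, M) = -4 - M
m(w) = 16 + 4*w (m(w) = -4*((-4 - w) + 0) = -4*(-4 - w) = 16 + 4*w)
C = -93 (C = (16 + 4*(-10)) - 69 = (16 - 40) - 69 = -24 - 69 = -93)
C**2 = (-93)**2 = 8649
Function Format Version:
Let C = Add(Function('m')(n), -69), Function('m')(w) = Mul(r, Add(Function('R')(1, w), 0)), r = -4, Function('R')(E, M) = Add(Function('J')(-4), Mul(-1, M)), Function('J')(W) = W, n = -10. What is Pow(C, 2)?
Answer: 8649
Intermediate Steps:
Function('R')(E, M) = Add(-4, Mul(-1, M))
Function('m')(w) = Add(16, Mul(4, w)) (Function('m')(w) = Mul(-4, Add(Add(-4, Mul(-1, w)), 0)) = Mul(-4, Add(-4, Mul(-1, w))) = Add(16, Mul(4, w)))
C = -93 (C = Add(Add(16, Mul(4, -10)), -69) = Add(Add(16, -40), -69) = Add(-24, -69) = -93)
Pow(C, 2) = Pow(-93, 2) = 8649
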